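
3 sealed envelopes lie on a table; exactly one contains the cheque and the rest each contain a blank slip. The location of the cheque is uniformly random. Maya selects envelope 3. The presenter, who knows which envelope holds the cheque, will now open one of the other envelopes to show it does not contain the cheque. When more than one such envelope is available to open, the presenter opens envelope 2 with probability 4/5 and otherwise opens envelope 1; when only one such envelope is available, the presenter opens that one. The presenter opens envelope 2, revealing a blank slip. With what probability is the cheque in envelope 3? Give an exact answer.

Consider each possible location of the cheque in turn.
If it is in envelope 1 (prior 1/3): only envelope 2 is available, probability 1; weight (1/3)·1 = 1/3.
If it is in envelope 2 (prior 1/3): the presenter opened envelope 2, so this case is ruled out; weight (1/3)·0 = 0.
If it is in envelope 3 (prior 1/3): envelope 2 is available, opened with probability 4/5; weight (1/3)·(4/5) = 4/15.
The weights sum to 3/5.
So P(the cheque in envelope 3 | the presenter opened envelope 2) = (4/15) / (3/5) = 4/9.

4/9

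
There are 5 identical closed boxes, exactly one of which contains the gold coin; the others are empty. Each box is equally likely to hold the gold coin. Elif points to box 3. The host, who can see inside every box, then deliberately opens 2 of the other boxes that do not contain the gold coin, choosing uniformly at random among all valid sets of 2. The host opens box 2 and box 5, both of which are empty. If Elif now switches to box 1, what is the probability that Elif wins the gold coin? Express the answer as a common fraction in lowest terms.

Consider each possible location of the gold coin in turn.
If it is in either of boxes 1 and 4 (prior 1/5 each): the host has 3 equally likely choices, so probability 1/3; weight (1/5)·(1/3) = 1/15 each.
If it is in either of boxes 2 and 5 (prior 1/5 each): that box was opened and seen not to hold the prize — ruled out; weight (1/5)·0 = 0 each.
If it is in box 3 (prior 1/5): the host has 6 equally likely choices, so probability 1/6; weight (1/5)·(1/6) = 1/30.
The weights sum to 1/6.
So P(the gold coin in box 1 | the host opened box 2 and box 5) = (1/15) / (1/6) = 2/5.

2/5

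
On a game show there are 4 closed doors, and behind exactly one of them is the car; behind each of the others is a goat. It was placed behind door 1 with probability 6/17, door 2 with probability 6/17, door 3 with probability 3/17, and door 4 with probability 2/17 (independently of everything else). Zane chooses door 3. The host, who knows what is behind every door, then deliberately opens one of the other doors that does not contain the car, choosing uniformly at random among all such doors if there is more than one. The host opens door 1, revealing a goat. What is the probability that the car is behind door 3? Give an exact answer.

Apply Bayes' rule, conditioning on where the car actually is.
If it is behind door 1 (prior 6/17): the host opened door 1, so this case is ruled out; weight (6/17)·0 = 0.
If it is behind door 2 (prior 6/17): the host has 2 equally likely choices, so probability 1/2; weight (6/17)·(1/2) = 3/17.
If it is behind door 3 (prior 3/17): the host has 3 equally likely choices, so probability 1/3; weight (3/17)·(1/3) = 1/17.
If it is behind door 4 (prior 2/17): the host has 2 equally likely choices, so probability 1/2; weight (2/17)·(1/2) = 1/17.
The weights sum to 5/17.
So P(the car behind door 3 | the host opened door 1) = (1/17) / (5/17) = 1/5.

1/5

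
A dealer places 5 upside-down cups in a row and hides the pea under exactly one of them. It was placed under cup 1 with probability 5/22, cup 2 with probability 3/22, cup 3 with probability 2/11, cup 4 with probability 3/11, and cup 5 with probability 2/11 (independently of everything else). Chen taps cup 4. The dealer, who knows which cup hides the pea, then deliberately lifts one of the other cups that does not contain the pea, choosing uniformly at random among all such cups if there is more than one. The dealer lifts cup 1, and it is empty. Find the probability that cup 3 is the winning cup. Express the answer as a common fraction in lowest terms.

Consider each possible location of the pea in turn.
If it is under cup 1 (prior 5/22): the dealer opened cup 1, so this case is ruled out; weight (5/22)·0 = 0.
If it is under cup 2 (prior 3/22): the dealer has 3 equally likely choices, so probability 1/3; weight (3/22)·(1/3) = 1/22.
If it is under either of cups 3 and 5 (prior 2/11 each): the dealer has 3 equally likely choices, so probability 1/3; weight (2/11)·(1/3) = 2/33 each.
If it is under cup 4 (prior 3/11): the dealer has 4 equally likely choices, so probability 1/4; weight (3/11)·(1/4) = 3/44.
The weights sum to 31/132.
So P(the pea under cup 3 | the dealer opened cup 1) = (2/33) / (31/132) = 8/31.

8/31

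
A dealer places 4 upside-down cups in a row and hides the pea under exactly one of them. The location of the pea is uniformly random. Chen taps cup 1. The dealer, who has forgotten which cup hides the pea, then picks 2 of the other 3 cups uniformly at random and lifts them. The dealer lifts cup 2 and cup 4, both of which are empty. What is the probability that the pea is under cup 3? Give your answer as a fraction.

1/2

Because the dealer chose which cups to lift without knowing where the pea is, the choice is independent of the prize location. Learning that none of the 2 opened cups holds the pea simply rules out those 2 locations and leaves the remaining 2 cups still equally likely by symmetry.
So P(the pea under cup 3) = 1/2.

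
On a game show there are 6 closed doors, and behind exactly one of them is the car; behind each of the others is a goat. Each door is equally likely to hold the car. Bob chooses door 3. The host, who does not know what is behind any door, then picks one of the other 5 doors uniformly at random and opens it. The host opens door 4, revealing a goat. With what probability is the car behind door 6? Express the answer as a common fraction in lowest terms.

1/5

Apply Bayes' rule, conditioning on where the car actually is.
If it is behind any of doors 1, 2, 3, 5, and 6 (prior 1/6 each): the host picks door 4 with probability 1/5 regardless, and it is not the prize; weight (1/6)·(1/5) = 1/30 each.
If it is behind door 4 (prior 1/6): the host opened door 4, so this case is ruled out; weight (1/6)·0 = 0.
The weights sum to 1/6.
So P(the car behind door 6 | the host opened door 4) = (1/30) / (1/6) = 1/5.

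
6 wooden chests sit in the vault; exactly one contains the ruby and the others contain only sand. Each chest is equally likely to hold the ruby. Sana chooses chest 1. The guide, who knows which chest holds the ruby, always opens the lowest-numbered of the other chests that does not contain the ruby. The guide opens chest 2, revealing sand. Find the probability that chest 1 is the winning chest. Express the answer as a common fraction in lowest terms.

Consider each possible location of the ruby in turn.
If it is in any of chests 1, 3, 4, 5, and 6 (prior 1/6 each): chest 2 is the lowest-numbered option available, probability 1; weight (1/6)·1 = 1/6 each.
If it is in chest 2 (prior 1/6): the guide opened chest 2, so this case is ruled out; weight (1/6)·0 = 0.
The weights sum to 5/6.
So P(the ruby in chest 1 | the guide opened chest 2) = (1/6) / (5/6) = 1/5.

1/5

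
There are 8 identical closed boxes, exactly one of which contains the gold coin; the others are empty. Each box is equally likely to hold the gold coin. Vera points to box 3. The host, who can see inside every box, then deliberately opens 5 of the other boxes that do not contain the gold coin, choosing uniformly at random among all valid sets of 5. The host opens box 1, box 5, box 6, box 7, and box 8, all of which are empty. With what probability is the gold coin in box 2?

Condition on the true location of the gold coin.
If it is in any of boxes 1, 5, 6, 7, and 8 (prior 1/8 each): that box was opened and seen not to hold the prize — ruled out; weight (1/8)·0 = 0 each.
If it is in either of boxes 2 and 4 (prior 1/8 each): the host has 6 equally likely choices, so probability 1/6; weight (1/8)·(1/6) = 1/48 each.
If it is in box 3 (prior 1/8): the host has 21 equally likely choices, so probability 1/21; weight (1/8)·(1/21) = 1/168.
The weights sum to 1/21.
So P(the gold coin in box 2 | the host opened box 1, box 5, box 6, box 7, and box 8) = (1/48) / (1/21) = 7/16.

7/16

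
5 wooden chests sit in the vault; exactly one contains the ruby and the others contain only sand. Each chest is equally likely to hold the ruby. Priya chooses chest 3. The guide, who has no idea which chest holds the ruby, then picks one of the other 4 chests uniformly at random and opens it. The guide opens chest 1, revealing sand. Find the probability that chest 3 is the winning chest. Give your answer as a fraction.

Because the guide chose which chest to open without knowing where the ruby is, the choice is independent of the prize location. Learning that chest 1 does not hold the ruby simply rules out that one location and leaves the remaining 4 chests still equally likely by symmetry.
So P(the ruby in chest 3) = 1/4.

1/4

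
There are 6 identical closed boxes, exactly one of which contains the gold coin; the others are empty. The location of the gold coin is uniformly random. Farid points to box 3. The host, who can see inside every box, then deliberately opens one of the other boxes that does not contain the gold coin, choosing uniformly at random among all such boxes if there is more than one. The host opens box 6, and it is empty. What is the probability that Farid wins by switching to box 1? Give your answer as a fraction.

5/24

Condition on the true location of the gold coin.
If it is in any of boxes 1, 2, 4, and 5 (prior 1/6 each): the host has 4 equally likely choices, so probability 1/4; weight (1/6)·(1/4) = 1/24 each.
If it is in box 3 (prior 1/6): the host has 5 equally likely choices, so probability 1/5; weight (1/6)·(1/5) = 1/30.
If it is in box 6 (prior 1/6): the host opened box 6, so this case is ruled out; weight (1/6)·0 = 0.
The weights sum to 1/5.
So P(the gold coin in box 1 | the host opened box 6) = (1/24) / (1/5) = 5/24.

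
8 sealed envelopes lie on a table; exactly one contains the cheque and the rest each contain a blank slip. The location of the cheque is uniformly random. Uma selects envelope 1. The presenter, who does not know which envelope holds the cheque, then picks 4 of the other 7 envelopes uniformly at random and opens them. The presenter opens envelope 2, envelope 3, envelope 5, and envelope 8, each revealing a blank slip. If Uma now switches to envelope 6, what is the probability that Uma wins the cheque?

1/4

Because the presenter chose which envelopes to open without knowing where the cheque is, the choice is independent of the prize location. Learning that none of the 4 opened envelopes holds the cheque simply rules out those 4 locations and leaves the remaining 4 envelopes still equally likely by symmetry.
So P(the cheque in envelope 6) = 1/4.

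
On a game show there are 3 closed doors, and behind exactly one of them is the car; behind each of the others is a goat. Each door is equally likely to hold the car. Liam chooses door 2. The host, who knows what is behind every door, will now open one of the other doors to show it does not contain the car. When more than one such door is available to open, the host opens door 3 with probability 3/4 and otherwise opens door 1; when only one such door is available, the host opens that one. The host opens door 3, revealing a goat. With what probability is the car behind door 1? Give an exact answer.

4/7

Condition on the true location of the car.
If it is behind door 1 (prior 1/3): only door 3 is available, probability 1; weight (1/3)·1 = 1/3.
If it is behind door 2 (prior 1/3): door 3 is available, opened with probability 3/4; weight (1/3)·(3/4) = 1/4.
If it is behind door 3 (prior 1/3): the host opened door 3, so this case is ruled out; weight (1/3)·0 = 0.
The weights sum to 7/12.
So P(the car behind door 1 | the host opened door 3) = (1/3) / (7/12) = 4/7.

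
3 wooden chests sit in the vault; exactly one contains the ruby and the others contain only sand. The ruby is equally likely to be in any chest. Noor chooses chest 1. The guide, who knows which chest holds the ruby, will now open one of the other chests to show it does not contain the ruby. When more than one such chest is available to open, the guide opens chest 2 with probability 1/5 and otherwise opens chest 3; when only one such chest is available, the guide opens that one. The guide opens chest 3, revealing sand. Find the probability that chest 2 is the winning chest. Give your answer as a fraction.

5/9

Condition on the true location of the ruby.
If it is in chest 1 (prior 1/3): chest 2 is available but not opened, probability 4/5; weight (1/3)·(4/5) = 4/15.
If it is in chest 2 (prior 1/3): only chest 3 is available, probability 1; weight (1/3)·1 = 1/3.
If it is in chest 3 (prior 1/3): the guide opened chest 3, so this case is ruled out; weight (1/3)·0 = 0.
The weights sum to 3/5.
So P(the ruby in chest 2 | the guide opened chest 3) = (1/3) / (3/5) = 5/9.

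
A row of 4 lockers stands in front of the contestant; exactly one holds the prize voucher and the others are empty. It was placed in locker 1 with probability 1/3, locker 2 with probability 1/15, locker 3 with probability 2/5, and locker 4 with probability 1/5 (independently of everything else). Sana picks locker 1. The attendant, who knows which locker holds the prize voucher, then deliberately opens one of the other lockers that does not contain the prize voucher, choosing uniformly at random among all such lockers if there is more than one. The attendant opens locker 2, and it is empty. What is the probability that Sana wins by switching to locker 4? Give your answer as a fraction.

Apply Bayes' rule, conditioning on where the prize voucher actually is.
If it is in locker 1 (prior 1/3): the attendant has 3 equally likely choices, so probability 1/3; weight (1/3)·(1/3) = 1/9.
If it is in locker 2 (prior 1/15): the attendant opened locker 2, so this case is ruled out; weight (1/15)·0 = 0.
If it is in locker 3 (prior 2/5): the attendant has 2 equally likely choices, so probability 1/2; weight (2/5)·(1/2) = 1/5.
If it is in locker 4 (prior 1/5): the attendant has 2 equally likely choices, so probability 1/2; weight (1/5)·(1/2) = 1/10.
The weights sum to 37/90.
So P(the prize voucher in locker 4 | the attendant opened locker 2) = (1/10) / (37/90) = 9/37.

9/37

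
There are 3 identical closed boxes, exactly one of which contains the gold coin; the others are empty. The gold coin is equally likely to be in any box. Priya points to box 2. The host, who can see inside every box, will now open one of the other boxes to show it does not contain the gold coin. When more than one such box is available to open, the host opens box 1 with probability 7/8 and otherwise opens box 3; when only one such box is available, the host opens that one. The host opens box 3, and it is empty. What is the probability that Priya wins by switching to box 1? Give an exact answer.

Condition on the true location of the gold coin.
If it is in box 1 (prior 1/3): only box 3 is available, probability 1; weight (1/3)·1 = 1/3.
If it is in box 2 (prior 1/3): box 1 is available but not opened, probability 1/8; weight (1/3)·(1/8) = 1/24.
If it is in box 3 (prior 1/3): the host opened box 3, so this case is ruled out; weight (1/3)·0 = 0.
The weights sum to 3/8.
So P(the gold coin in box 1 | the host opened box 3) = (1/3) / (3/8) = 8/9.

8/9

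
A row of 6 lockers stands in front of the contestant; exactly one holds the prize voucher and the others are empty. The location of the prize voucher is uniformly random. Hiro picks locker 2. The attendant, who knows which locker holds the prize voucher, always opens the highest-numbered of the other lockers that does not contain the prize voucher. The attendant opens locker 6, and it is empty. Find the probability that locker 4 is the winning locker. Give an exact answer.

1/5

Apply Bayes' rule, conditioning on where the prize voucher actually is.
If it is in any of lockers 1, 2, 3, 4, and 5 (prior 1/6 each): locker 6 is the highest-numbered option available, probability 1; weight (1/6)·1 = 1/6 each.
If it is in locker 6 (prior 1/6): the attendant opened locker 6, so this case is ruled out; weight (1/6)·0 = 0.
The weights sum to 5/6.
So P(the prize voucher in locker 4 | the attendant opened locker 6) = (1/6) / (5/6) = 1/5.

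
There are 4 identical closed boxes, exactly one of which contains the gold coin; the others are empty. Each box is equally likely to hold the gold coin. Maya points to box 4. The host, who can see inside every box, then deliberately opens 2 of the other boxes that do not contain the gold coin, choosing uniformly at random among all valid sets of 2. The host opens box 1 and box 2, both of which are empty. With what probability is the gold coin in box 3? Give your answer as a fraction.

3/4

Consider each possible location of the gold coin in turn.
If it is in either of boxes 1 and 2 (prior 1/4 each): that box was opened and seen not to hold the prize — ruled out; weight (1/4)·0 = 0 each.
If it is in box 3 (prior 1/4): the host has no choice, probability 1; weight (1/4)·1 = 1/4.
If it is in box 4 (prior 1/4): the host has 3 equally likely choices, so probability 1/3; weight (1/4)·(1/3) = 1/12.
The weights sum to 1/3.
So P(the gold coin in box 3 | the host opened box 1 and box 2) = (1/4) / (1/3) = 3/4.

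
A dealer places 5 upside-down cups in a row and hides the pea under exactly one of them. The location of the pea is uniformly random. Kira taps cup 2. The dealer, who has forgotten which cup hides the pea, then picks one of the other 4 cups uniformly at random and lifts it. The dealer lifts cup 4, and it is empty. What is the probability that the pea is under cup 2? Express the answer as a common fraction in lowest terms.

1/4

Because the dealer chose which cup to lift without knowing where the pea is, the choice is independent of the prize location. Learning that cup 4 does not hold the pea simply rules out that one location and leaves the remaining 4 cups still equally likely by symmetry.
So P(the pea under cup 2) = 1/4.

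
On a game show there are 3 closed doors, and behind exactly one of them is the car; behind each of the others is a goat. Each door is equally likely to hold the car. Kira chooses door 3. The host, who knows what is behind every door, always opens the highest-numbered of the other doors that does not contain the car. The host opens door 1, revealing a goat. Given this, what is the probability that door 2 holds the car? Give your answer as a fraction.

Apply Bayes' rule, conditioning on where the car actually is.
If it is behind door 1 (prior 1/3): the host opened door 1, so this case is ruled out; weight (1/3)·0 = 0.
If it is behind door 2 (prior 1/3): door 1 is the highest-numbered option available, probability 1; weight (1/3)·1 = 1/3.
If it is behind door 3 (prior 1/3): the host would have opened door 2 instead, probability 0; weight (1/3)·0 = 0.
The weights sum to 1/3.
So P(the car behind door 2 | the host opened door 1) = (1/3) / (1/3) = 1.

1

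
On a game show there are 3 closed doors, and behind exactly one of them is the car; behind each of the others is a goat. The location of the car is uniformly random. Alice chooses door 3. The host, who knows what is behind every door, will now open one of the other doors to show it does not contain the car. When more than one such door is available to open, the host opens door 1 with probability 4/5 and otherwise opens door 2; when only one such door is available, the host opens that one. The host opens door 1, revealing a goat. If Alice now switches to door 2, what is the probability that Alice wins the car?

Condition on the true location of the car.
If it is behind door 1 (prior 1/3): the host opened door 1, so this case is ruled out; weight (1/3)·0 = 0.
If it is behind door 2 (prior 1/3): only door 1 is available, probability 1; weight (1/3)·1 = 1/3.
If it is behind door 3 (prior 1/3): door 1 is available, opened with probability 4/5; weight (1/3)·(4/5) = 4/15.
The weights sum to 3/5.
So P(the car behind door 2 | the host opened door 1) = (1/3) / (3/5) = 5/9.

5/9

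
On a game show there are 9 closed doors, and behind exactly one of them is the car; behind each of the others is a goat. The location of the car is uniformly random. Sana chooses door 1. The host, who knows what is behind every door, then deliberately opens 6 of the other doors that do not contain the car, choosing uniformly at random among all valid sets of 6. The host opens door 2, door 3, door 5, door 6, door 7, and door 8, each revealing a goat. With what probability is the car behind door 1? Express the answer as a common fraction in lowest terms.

1/9

Apply Bayes' rule, conditioning on where the car actually is.
If it is behind door 1 (prior 1/9): the host has 28 equally likely choices, so probability 1/28; weight (1/9)·(1/28) = 1/252.
If it is behind any of doors 2, 3, 5, 6, 7, and 8 (prior 1/9 each): that door was opened and seen not to hold the prize — ruled out; weight (1/9)·0 = 0 each.
If it is behind either of doors 4 and 9 (prior 1/9 each): the host has 7 equally likely choices, so probability 1/7; weight (1/9)·(1/7) = 1/63 each.
The weights sum to 1/28.
So P(the car behind door 1 | the host opened door 2, door 3, door 5, door 6, door 7, and door 8) = (1/252) / (1/28) = 1/9.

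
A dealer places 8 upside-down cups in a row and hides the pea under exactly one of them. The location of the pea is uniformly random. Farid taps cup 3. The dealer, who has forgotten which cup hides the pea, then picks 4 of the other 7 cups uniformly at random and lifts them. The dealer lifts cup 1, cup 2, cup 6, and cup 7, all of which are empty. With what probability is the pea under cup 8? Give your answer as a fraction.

1/4

Because the dealer chose which cups to lift without knowing where the pea is, the choice is independent of the prize location. Learning that none of the 4 opened cups holds the pea simply rules out those 4 locations and leaves the remaining 4 cups still equally likely by symmetry.
So P(the pea under cup 8) = 1/4.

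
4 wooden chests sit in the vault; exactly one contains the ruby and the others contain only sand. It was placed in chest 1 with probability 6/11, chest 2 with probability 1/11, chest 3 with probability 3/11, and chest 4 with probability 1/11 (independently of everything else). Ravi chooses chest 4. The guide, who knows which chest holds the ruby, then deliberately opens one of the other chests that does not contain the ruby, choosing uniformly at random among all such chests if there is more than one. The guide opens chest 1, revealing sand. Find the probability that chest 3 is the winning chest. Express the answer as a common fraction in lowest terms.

Apply Bayes' rule, conditioning on where the ruby actually is.
If it is in chest 1 (prior 6/11): the guide opened chest 1, so this case is ruled out; weight (6/11)·0 = 0.
If it is in chest 2 (prior 1/11): the guide has 2 equally likely choices, so probability 1/2; weight (1/11)·(1/2) = 1/22.
If it is in chest 3 (prior 3/11): the guide has 2 equally likely choices, so probability 1/2; weight (3/11)·(1/2) = 3/22.
If it is in chest 4 (prior 1/11): the guide has 3 equally likely choices, so probability 1/3; weight (1/11)·(1/3) = 1/33.
The weights sum to 7/33.
So P(the ruby in chest 3 | the guide opened chest 1) = (3/22) / (7/33) = 9/14.

9/14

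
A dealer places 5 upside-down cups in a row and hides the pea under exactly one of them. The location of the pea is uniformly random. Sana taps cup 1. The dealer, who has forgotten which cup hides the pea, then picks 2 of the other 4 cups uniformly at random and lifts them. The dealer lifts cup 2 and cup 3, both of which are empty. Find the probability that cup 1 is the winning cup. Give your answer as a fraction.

1/3

Consider each possible location of the pea in turn.
If it is under any of cups 1, 4, and 5 (prior 1/5 each): the dealer picks exactly this set with probability 1/6 regardless, and none is the prize; weight (1/5)·(1/6) = 1/30 each.
If it is under either of cups 2 and 3 (prior 1/5 each): that cup was opened and seen not to hold the prize — ruled out; weight (1/5)·0 = 0 each.
The weights sum to 1/10.
So P(the pea under cup 1 | the dealer opened cup 2 and cup 3) = (1/30) / (1/10) = 1/3.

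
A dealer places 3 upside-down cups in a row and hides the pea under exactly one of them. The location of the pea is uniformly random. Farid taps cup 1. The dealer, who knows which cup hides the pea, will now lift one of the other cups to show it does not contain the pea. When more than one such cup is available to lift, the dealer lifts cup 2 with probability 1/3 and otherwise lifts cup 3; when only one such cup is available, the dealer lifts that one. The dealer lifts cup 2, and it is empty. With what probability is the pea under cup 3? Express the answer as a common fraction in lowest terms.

Condition on the true location of the pea.
If it is under cup 1 (prior 1/3): cup 2 is available, opened with probability 1/3; weight (1/3)·(1/3) = 1/9.
If it is under cup 2 (prior 1/3): the dealer opened cup 2, so this case is ruled out; weight (1/3)·0 = 0.
If it is under cup 3 (prior 1/3): only cup 2 is available, probability 1; weight (1/3)·1 = 1/3.
The weights sum to 4/9.
So P(the pea under cup 3 | the dealer opened cup 2) = (1/3) / (4/9) = 3/4.

3/4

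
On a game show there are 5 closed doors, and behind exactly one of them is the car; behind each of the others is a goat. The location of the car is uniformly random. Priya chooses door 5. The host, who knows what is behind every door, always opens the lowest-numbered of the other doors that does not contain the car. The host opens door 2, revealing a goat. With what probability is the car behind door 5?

0

Apply Bayes' rule, conditioning on where the car actually is.
If it is behind door 1 (prior 1/5): door 2 is the lowest-numbered option available, probability 1; weight (1/5)·1 = 1/5.
If it is behind door 2 (prior 1/5): the host opened door 2, so this case is ruled out; weight (1/5)·0 = 0.
If it is behind any of doors 3, 4, and 5 (prior 1/5 each): the host would have opened door 1 instead, probability 0; weight (1/5)·0 = 0 each.
The weights sum to 1/5.
So P(the car behind door 5 | the host opened door 2) = 0 / (1/5) = 0.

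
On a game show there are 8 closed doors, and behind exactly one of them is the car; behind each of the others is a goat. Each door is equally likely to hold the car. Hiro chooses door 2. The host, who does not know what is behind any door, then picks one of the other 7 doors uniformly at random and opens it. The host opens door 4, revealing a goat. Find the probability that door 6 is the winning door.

1/7

Consider each possible location of the car in turn.
If it is behind any of doors 1, 2, 3, 5, 6, 7, and 8 (prior 1/8 each): the host picks door 4 with probability 1/7 regardless, and it is not the prize; weight (1/8)·(1/7) = 1/56 each.
If it is behind door 4 (prior 1/8): the host opened door 4, so this case is ruled out; weight (1/8)·0 = 0.
The weights sum to 1/8.
So P(the car behind door 6 | the host opened door 4) = (1/56) / (1/8) = 1/7.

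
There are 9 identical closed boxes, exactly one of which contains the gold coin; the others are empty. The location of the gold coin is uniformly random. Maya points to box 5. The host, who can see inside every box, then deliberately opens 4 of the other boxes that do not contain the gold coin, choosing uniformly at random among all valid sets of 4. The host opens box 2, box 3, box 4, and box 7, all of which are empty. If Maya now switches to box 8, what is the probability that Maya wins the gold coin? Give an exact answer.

Apply Bayes' rule, conditioning on where the gold coin actually is.
If it is in any of boxes 1, 6, 8, and 9 (prior 1/9 each): the host has 35 equally likely choices, so probability 1/35; weight (1/9)·(1/35) = 1/315 each.
If it is in any of boxes 2, 3, 4, and 7 (prior 1/9 each): that box was opened and seen not to hold the prize — ruled out; weight (1/9)·0 = 0 each.
If it is in box 5 (prior 1/9): the host has 70 equally likely choices, so probability 1/70; weight (1/9)·(1/70) = 1/630.
The weights sum to 1/70.
So P(the gold coin in box 8 | the host opened box 2, box 3, box 4, and box 7) = (1/315) / (1/70) = 2/9.

2/9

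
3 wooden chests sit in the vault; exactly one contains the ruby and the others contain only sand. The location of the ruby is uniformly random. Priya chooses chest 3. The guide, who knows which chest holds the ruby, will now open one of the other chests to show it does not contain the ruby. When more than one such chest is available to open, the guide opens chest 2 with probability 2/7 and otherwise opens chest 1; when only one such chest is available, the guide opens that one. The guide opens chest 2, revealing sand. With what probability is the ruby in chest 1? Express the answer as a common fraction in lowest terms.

Consider each possible location of the ruby in turn.
If it is in chest 1 (prior 1/3): only chest 2 is available, probability 1; weight (1/3)·1 = 1/3.
If it is in chest 2 (prior 1/3): the guide opened chest 2, so this case is ruled out; weight (1/3)·0 = 0.
If it is in chest 3 (prior 1/3): chest 2 is available, opened with probability 2/7; weight (1/3)·(2/7) = 2/21.
The weights sum to 3/7.
So P(the ruby in chest 1 | the guide opened chest 2) = (1/3) / (3/7) = 7/9.

7/9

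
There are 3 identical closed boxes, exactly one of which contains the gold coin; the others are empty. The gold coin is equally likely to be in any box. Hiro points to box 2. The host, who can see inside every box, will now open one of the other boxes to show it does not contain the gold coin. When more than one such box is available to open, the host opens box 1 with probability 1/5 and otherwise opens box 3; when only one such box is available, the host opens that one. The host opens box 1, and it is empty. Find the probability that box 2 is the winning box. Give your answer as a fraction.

Consider each possible location of the gold coin in turn.
If it is in box 1 (prior 1/3): the host opened box 1, so this case is ruled out; weight (1/3)·0 = 0.
If it is in box 2 (prior 1/3): box 1 is available, opened with probability 1/5; weight (1/3)·(1/5) = 1/15.
If it is in box 3 (prior 1/3): only box 1 is available, probability 1; weight (1/3)·1 = 1/3.
The weights sum to 2/5.
So P(the gold coin in box 2 | the host opened box 1) = (1/15) / (2/5) = 1/6.

1/6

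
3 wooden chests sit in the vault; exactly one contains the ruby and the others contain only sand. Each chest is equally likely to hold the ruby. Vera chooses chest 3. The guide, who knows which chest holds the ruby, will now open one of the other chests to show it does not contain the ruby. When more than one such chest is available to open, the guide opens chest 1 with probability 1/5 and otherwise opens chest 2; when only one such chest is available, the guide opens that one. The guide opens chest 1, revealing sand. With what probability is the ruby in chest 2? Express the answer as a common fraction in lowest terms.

5/6

Consider each possible location of the ruby in turn.
If it is in chest 1 (prior 1/3): the guide opened chest 1, so this case is ruled out; weight (1/3)·0 = 0.
If it is in chest 2 (prior 1/3): only chest 1 is available, probability 1; weight (1/3)·1 = 1/3.
If it is in chest 3 (prior 1/3): chest 1 is available, opened with probability 1/5; weight (1/3)·(1/5) = 1/15.
The weights sum to 2/5.
So P(the ruby in chest 2 | the guide opened chest 1) = (1/3) / (2/5) = 5/6.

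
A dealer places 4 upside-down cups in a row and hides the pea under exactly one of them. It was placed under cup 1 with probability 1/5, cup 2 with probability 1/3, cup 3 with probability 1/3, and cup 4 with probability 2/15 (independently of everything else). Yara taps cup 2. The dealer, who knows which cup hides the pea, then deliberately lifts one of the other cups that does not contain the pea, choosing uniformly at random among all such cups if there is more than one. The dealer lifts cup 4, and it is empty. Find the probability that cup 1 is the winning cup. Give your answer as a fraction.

Condition on the true location of the pea.
If it is under cup 1 (prior 1/5): the dealer has 2 equally likely choices, so probability 1/2; weight (1/5)·(1/2) = 1/10.
If it is under cup 2 (prior 1/3): the dealer has 3 equally likely choices, so probability 1/3; weight (1/3)·(1/3) = 1/9.
If it is under cup 3 (prior 1/3): the dealer has 2 equally likely choices, so probability 1/2; weight (1/3)·(1/2) = 1/6.
If it is under cup 4 (prior 2/15): the dealer opened cup 4, so this case is ruled out; weight (2/15)·0 = 0.
The weights sum to 17/45.
So P(the pea under cup 1 | the dealer opened cup 4) = (1/10) / (17/45) = 9/34.

9/34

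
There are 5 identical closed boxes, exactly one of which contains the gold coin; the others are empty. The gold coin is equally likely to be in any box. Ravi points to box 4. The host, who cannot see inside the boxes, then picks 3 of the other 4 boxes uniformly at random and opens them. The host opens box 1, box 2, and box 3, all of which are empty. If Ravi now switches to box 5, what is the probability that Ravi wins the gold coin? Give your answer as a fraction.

1/2

Apply Bayes' rule, conditioning on where the gold coin actually is.
If it is in any of boxes 1, 2, and 3 (prior 1/5 each): that box was opened and seen not to hold the prize — ruled out; weight (1/5)·0 = 0 each.
If it is in either of boxes 4 and 5 (prior 1/5 each): the host picks exactly this set with probability 1/4 regardless, and none is the prize; weight (1/5)·(1/4) = 1/20 each.
The weights sum to 1/10.
So P(the gold coin in box 5 | the host opened box 1, box 2, and box 3) = (1/20) / (1/10) = 1/2.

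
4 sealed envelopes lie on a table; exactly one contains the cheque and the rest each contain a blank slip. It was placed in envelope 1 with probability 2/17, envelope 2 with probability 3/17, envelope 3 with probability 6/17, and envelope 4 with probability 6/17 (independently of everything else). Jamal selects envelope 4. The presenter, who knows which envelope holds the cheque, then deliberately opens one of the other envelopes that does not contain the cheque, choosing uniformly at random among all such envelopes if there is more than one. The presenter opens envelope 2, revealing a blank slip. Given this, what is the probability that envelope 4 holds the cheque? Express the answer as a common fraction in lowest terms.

Condition on the true location of the cheque.
If it is in envelope 1 (prior 2/17): the presenter has 2 equally likely choices, so probability 1/2; weight (2/17)·(1/2) = 1/17.
If it is in envelope 2 (prior 3/17): the presenter opened envelope 2, so this case is ruled out; weight (3/17)·0 = 0.
If it is in envelope 3 (prior 6/17): the presenter has 2 equally likely choices, so probability 1/2; weight (6/17)·(1/2) = 3/17.
If it is in envelope 4 (prior 6/17): the presenter has 3 equally likely choices, so probability 1/3; weight (6/17)·(1/3) = 2/17.
The weights sum to 6/17.
So P(the cheque in envelope 4 | the presenter opened envelope 2) = (2/17) / (6/17) = 1/3.

1/3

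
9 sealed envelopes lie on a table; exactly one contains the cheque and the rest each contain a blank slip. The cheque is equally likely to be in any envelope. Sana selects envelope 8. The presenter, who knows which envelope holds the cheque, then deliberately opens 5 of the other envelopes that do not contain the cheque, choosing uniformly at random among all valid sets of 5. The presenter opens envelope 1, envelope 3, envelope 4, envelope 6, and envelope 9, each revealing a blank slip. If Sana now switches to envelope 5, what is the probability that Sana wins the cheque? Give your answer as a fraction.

Apply Bayes' rule, conditioning on where the cheque actually is.
If it is in any of envelopes 1, 3, 4, 6, and 9 (prior 1/9 each): that envelope was opened and seen not to hold the prize — ruled out; weight (1/9)·0 = 0 each.
If it is in any of envelopes 2, 5, and 7 (prior 1/9 each): the presenter has 21 equally likely choices, so probability 1/21; weight (1/9)·(1/21) = 1/189 each.
If it is in envelope 8 (prior 1/9): the presenter has 56 equally likely choices, so probability 1/56; weight (1/9)·(1/56) = 1/504.
The weights sum to 1/56.
So P(the cheque in envelope 5 | the presenter opened envelope 1, envelope 3, envelope 4, envelope 6, and envelope 9) = (1/189) / (1/56) = 8/27.

8/27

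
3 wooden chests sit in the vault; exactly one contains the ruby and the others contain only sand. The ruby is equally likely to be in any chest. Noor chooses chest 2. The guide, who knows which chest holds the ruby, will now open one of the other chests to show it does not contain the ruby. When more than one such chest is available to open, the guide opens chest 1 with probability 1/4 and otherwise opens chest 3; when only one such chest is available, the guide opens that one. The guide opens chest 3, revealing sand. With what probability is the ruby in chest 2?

3/7

Apply Bayes' rule, conditioning on where the ruby actually is.
If it is in chest 1 (prior 1/3): only chest 3 is available, probability 1; weight (1/3)·1 = 1/3.
If it is in chest 2 (prior 1/3): chest 1 is available but not opened, probability 3/4; weight (1/3)·(3/4) = 1/4.
If it is in chest 3 (prior 1/3): the guide opened chest 3, so this case is ruled out; weight (1/3)·0 = 0.
The weights sum to 7/12.
So P(the ruby in chest 2 | the guide opened chest 3) = (1/4) / (7/12) = 3/7.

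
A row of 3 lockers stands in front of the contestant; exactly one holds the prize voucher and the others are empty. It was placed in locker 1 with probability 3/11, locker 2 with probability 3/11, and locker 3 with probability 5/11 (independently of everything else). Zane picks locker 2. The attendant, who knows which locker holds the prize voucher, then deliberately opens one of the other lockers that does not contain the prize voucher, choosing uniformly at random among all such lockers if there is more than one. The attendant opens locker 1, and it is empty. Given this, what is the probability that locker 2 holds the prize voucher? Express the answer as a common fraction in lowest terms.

3/13

Consider each possible location of the prize voucher in turn.
If it is in locker 1 (prior 3/11): the attendant opened locker 1, so this case is ruled out; weight (3/11)·0 = 0.
If it is in locker 2 (prior 3/11): the attendant has 2 equally likely choices, so probability 1/2; weight (3/11)·(1/2) = 3/22.
If it is in locker 3 (prior 5/11): the attendant has no choice, probability 1; weight (5/11)·1 = 5/11.
The weights sum to 13/22.
So P(the prize voucher in locker 2 | the attendant opened locker 1) = (3/22) / (13/22) = 3/13.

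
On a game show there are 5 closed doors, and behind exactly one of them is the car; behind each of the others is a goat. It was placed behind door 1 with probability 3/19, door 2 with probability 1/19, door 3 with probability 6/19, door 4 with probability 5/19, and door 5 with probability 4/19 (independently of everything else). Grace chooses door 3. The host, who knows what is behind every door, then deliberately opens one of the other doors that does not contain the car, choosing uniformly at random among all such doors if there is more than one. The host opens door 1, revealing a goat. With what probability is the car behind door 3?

9/29

Consider each possible location of the car in turn.
If it is behind door 1 (prior 3/19): the host opened door 1, so this case is ruled out; weight (3/19)·0 = 0.
If it is behind door 2 (prior 1/19): the host has 3 equally likely choices, so probability 1/3; weight (1/19)·(1/3) = 1/57.
If it is behind door 3 (prior 6/19): the host has 4 equally likely choices, so probability 1/4; weight (6/19)·(1/4) = 3/38.
If it is behind door 4 (prior 5/19): the host has 3 equally likely choices, so probability 1/3; weight (5/19)·(1/3) = 5/57.
If it is behind door 5 (prior 4/19): the host has 3 equally likely choices, so probability 1/3; weight (4/19)·(1/3) = 4/57.
The weights sum to 29/114.
So P(the car behind door 3 | the host opened door 1) = (3/38) / (29/114) = 9/29.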